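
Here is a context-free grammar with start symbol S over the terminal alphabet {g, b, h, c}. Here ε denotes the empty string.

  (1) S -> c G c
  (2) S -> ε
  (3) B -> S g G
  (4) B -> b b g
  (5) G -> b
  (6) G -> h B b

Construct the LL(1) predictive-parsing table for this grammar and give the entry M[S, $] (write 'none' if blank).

S -> ε

FIRST(S): from S->c G c we get {c}; from S->ε we get {ε}. So FIRST(S) = {ε, c}.
FIRST(G): from G->b we get {b}; from G->h B b we get {h}. So FIRST(G) = {b, h}.
FIRST(B): from B->S g G we get {c, g}; from B->b b g we get {b}. So FIRST(B) = {b, c, g}.
FOLLOW(S) includes $ since S is the start symbol.
FOLLOW(S): in B->S g G, S is followed by g G with FIRST {g}. Thus FOLLOW(S) = {$, g}.
For S -> c G c: FIRST(c G c) = {c}, so it goes in M[S, t] for t ∈ {c}.
For S -> ε: FIRST(ε) = {ε}, so it goes in M[S, t] for t ∈ {}; since ε ∈ FIRST, also for every t ∈ FOLLOW(S) = {$, g}.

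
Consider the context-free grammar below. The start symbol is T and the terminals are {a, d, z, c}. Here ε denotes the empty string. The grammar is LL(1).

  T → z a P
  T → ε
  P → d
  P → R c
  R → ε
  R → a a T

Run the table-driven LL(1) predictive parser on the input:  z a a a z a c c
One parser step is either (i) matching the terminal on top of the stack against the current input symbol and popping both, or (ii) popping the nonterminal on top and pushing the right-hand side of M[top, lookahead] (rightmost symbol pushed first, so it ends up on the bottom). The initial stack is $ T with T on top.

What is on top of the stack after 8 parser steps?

z

step 1: stack=$ T  input=z a a a z a c c $  — expand T → z a P
step 2: stack=$ P a z  input=z a a a z a c c $  — match z
step 3: stack=$ P a  input=a a a z a c c $  — match a
step 4: stack=$ P  input=a a z a c c $  — expand P → R c
step 5: stack=$ c R  input=a a z a c c $  — expand R → a a T
step 6: stack=$ c T a a  input=a a z a c c $  — match a
step 7: stack=$ c T a  input=a z a c c $  — match a
step 8: stack=$ c T  input=z a c c $  — expand T → z a P
Stack after step 8: $ c P a z (top = z).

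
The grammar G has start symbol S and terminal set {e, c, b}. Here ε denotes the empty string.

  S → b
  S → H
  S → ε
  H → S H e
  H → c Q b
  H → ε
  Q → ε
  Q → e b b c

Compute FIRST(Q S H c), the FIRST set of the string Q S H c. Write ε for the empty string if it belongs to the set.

FIRST(Q) = {ε, e}
FIRST(S) = {ε, b, c, e}  (via H)
FIRST(H) = {ε, b, c, e}  (via S H e)
FIRST(Q S H c): take FIRST of each symbol in turn, carrying on past any symbol whose FIRST contains ε; result {b, c, e}.

{b, c, e}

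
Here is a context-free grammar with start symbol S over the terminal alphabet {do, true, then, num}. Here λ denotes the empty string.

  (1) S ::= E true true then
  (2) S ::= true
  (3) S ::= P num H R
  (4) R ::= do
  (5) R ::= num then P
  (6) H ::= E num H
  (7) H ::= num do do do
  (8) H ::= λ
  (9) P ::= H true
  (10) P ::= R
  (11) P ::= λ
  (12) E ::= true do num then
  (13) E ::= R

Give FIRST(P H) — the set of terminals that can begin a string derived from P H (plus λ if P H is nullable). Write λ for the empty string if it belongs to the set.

FIRST(R) = {do, num}
FIRST(E) = {do, num, true}  (via R)
FIRST(H) = {λ, do, num, true}  (via E num H)
FIRST(P) = {λ, do, num, true}  (via H true, R)
FIRST(S) = {do, num, true}  (via E true true then, P num H R)
FIRST(P H): take FIRST of each symbol in turn, carrying on past any symbol whose FIRST contains λ; result {λ, do, num, true}.

{λ, do, num, true}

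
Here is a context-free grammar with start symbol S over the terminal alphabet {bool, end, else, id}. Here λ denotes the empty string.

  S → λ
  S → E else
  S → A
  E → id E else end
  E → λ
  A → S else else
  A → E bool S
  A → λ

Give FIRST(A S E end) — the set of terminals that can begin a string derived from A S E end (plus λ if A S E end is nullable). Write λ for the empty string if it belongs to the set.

FIRST(E) = {λ, id}
FIRST(S) = {λ, bool, else, id}  (via E else, A)
FIRST(A) = {λ, bool, else, id}  (via S else else, E bool S)
FIRST(A S E end): take FIRST of each symbol in turn, carrying on past any symbol whose FIRST contains λ; result {bool, else, end, id}.

{bool, else, end, id}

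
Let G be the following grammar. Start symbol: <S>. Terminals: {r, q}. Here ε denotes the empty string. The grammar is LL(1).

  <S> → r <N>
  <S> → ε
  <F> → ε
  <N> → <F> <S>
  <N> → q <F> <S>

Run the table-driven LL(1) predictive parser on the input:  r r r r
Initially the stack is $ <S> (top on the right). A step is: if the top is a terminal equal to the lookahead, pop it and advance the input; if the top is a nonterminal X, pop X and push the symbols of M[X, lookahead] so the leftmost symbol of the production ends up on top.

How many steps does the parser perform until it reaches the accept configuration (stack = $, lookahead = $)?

step 1: stack=$ <S>  input=r r r r $  — expand <S> → r <N>
step 2: stack=$ <N> r  input=r r r r $  — match r
step 3: stack=$ <N>  input=r r r $  — expand <N> → <F> <S>
step 4: stack=$ <S> <F>  input=r r r $  — expand <F> → ε
step 5: stack=$ <S>  input=r r r $  — expand <S> → r <N>
step 6: stack=$ <N> r  input=r r r $  — match r
step 7: stack=$ <N>  input=r r $  — expand <N> → <F> <S>
step 8: stack=$ <S> <F>  input=r r $  — expand <F> → ε
step 9: stack=$ <S>  input=r r $  — expand <S> → r <N>
step 10: stack=$ <N> r  input=r r $  — match r
step 11: stack=$ <N>  input=r $  — expand <N> → <F> <S>
step 12: stack=$ <S> <F>  input=r $  — expand <F> → ε
step 13: stack=$ <S>  input=r $  — expand <S> → r <N>
step 14: stack=$ <N> r  input=r $  — match r
step 15: stack=$ <N>  input=$  — expand <N> → <F> <S>
step 16: stack=$ <S> <F>  input=$  — expand <F> → ε
step 17: stack=$ <S>  input=$  — expand <S> → ε
Accept reached after 17 steps.

17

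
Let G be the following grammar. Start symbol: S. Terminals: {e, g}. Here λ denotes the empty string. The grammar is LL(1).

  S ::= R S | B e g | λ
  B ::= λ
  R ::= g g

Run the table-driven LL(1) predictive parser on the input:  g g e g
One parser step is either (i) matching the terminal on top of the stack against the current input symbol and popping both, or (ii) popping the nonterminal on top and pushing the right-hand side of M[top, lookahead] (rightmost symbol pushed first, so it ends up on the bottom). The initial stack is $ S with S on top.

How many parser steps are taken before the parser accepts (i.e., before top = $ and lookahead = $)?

8

     Stack    Input      Action
  1  $ S      g g e g $  expand S ::= R S
  2  $ S R    g g e g $  expand R ::= g g
  3  $ S g g  g g e g $  match g
  4  $ S g    g e g $    match g
  5  $ S      e g $      expand S ::= B e g
  6  $ g e B  e g $      expand B ::= λ
  7  $ g e    e g $      match e
  8  $ g      g $        match g
Accept reached after 8 steps.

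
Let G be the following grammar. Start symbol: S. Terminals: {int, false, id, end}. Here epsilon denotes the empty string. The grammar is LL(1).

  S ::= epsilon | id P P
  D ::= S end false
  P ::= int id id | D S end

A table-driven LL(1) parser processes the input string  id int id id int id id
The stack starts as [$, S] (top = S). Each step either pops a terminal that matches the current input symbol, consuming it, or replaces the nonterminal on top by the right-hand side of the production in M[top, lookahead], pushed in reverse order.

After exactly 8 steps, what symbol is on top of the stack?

id

     Stack          Input                     Action
  1  $ S            id int id id int id id $  expand S ::= id P P
  2  $ P P id       id int id id int id id $  match id
  3  $ P P          int id id int id id $     expand P ::= int id id
  4  $ P id id int  int id id int id id $     match int
  5  $ P id id      id id int id id $         match id
  6  $ P id         id int id id $            match id
  7  $ P            int id id $               expand P ::= int id id
  8  $ id id int    int id id $               match int
Stack after step 8: $ id id (top = id).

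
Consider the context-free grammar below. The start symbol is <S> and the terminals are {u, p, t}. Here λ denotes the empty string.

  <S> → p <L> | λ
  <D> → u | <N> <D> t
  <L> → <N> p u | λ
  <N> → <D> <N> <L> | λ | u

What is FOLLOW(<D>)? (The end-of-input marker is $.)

{p, t, u}

FIRST(<S>) = {λ, p}
FIRST(<D>) = {u}  (via <N> <D> t)
FIRST(<N>) = {λ, u}  (via <D> <N> <L>)
FIRST(<L>) = {λ, p, u}  (via <N> p u)
FOLLOW(<S>) includes $ since <S> is the start symbol.
FOLLOW(<S>): <S> appears on no right-hand side. Thus FOLLOW(<S>) = {$}.
FOLLOW(<N>): in <D>→<N> <D> t, <N> is followed by <D> t with FIRST {u}; in <L>→<N> p u, <N> is followed by p u with FIRST {p}; in <N>→<D> <N> <L>, <N> is followed by <L> with FIRST {λ, p, u}; in <N>→<D> <N> <L>, the suffix after <N> is nullable (adds nothing new). Thus FOLLOW(<N>) = {p, u}.
FOLLOW(<D>): in <D>→<N> <D> t, <D> is followed by t with FIRST {t}; in <N>→<D> <N> <L>, <D> is followed by <N> <L> with FIRST {λ, p, u}; in <N>→<D> <N> <L>, the suffix after <D> is nullable, so FOLLOW(<D>) ⊇ FOLLOW(<N>) = {p, u}. Thus FOLLOW(<D>) = {p, t, u}.
FOLLOW(<L>): in <S>→p <L>, the suffix after <L> is empty, so FOLLOW(<L>) ⊇ FOLLOW(<S>) = {$}; in <N>→<D> <N> <L>, the suffix after <L> is empty, so FOLLOW(<L>) ⊇ FOLLOW(<N>) = {p, u}. Thus FOLLOW(<L>) = {$, p, u}.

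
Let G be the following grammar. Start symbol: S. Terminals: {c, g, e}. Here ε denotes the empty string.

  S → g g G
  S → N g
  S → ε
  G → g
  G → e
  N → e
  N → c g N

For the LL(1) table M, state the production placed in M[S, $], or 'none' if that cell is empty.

FIRST(G): from G→g we get {g}; from G→e we get {e}. So FIRST(G) = {e, g}.
FIRST(N): from N→e we get {e}; from N→c g N we get {c}. So FIRST(N) = {c, e}.
FIRST(S): from S→g g G we get {g}; from S→N g we get {c, e}; from S→ε we get {ε}. So FIRST(S) = {ε, c, e, g}.
FOLLOW(S) includes $ since S is the start symbol.
FOLLOW(S): S appears on no right-hand side. Thus FOLLOW(S) = {$}.
For S → g g G: FIRST(g g G) = {g}, so it goes in M[S, t] for t ∈ {g}.
For S → N g: FIRST(N g) = {c, e}, so it goes in M[S, t] for t ∈ {c, e}.
For S → ε: FIRST(ε) = {ε}, so it goes in M[S, t] for t ∈ {}; since ε ∈ FIRST, also for every t ∈ FOLLOW(S) = {$}.

S → ε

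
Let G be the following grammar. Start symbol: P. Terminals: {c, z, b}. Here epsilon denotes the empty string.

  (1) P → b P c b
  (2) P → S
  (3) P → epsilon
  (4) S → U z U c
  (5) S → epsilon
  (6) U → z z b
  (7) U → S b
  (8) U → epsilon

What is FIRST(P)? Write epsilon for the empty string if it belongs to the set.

FIRST(P): from P→b P c b we get {b}; from P→S we get {epsilon, b, z}; from P→epsilon we get {epsilon}. So FIRST(P) = {epsilon, b, z}.
FIRST(S): from S→U z U c we get {b, z}; from S→epsilon we get {epsilon}. So FIRST(S) = {epsilon, b, z}.
FIRST(U): from U→z z b we get {z}; from U→S b we get {b, z}; from U→epsilon we get {epsilon}. So FIRST(U) = {epsilon, b, z}.

{epsilon, b, z}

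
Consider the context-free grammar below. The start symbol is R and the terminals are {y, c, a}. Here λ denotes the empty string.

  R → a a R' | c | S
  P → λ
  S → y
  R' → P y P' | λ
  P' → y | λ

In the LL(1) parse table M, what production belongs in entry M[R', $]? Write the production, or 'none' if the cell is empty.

R' → λ

FIRST(P): from P→λ we get {λ}. So FIRST(P) = {λ}.
FIRST(S): from S→y we get {y}. So FIRST(S) = {y}.
FIRST(P'): from P'→y we get {y}; from P'→λ we get {λ}. So FIRST(P') = {λ, y}.
FIRST(R): from R→a a R' we get {a}; from R→c we get {c}; from R→S we get {y}. So FIRST(R) = {a, c, y}.
FIRST(R'): from R'→P y P' we get {y}; from R'→λ we get {λ}. So FIRST(R') = {λ, y}.
FOLLOW(R) includes $ since R is the start symbol.
FOLLOW(R): R appears on no right-hand side. Thus FOLLOW(R) = {$}.
FOLLOW(R'): in R→a a R', the suffix after R' is empty, so FOLLOW(R') ⊇ FOLLOW(R) = {$}. Thus FOLLOW(R') = {$}.
For R' → P y P': FIRST(P y P') = {y}, so it goes in M[R', t] for t ∈ {y}.
For R' → λ: FIRST(λ) = {λ}, so it goes in M[R', t] for t ∈ {}; since λ ∈ FIRST, also for every t ∈ FOLLOW(R') = {$}.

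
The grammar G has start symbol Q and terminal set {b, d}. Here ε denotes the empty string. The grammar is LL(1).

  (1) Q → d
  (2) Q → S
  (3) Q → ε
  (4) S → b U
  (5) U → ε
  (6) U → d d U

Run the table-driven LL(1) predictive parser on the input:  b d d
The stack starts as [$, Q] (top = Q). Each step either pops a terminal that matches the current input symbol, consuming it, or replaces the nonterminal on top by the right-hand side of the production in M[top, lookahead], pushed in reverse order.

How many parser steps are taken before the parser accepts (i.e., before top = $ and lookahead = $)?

     Stack    Input    Action
  1  $ Q      b d d $  expand Q → S
  2  $ S      b d d $  expand S → b U
  3  $ U b    b d d $  match b
  4  $ U      d d $    expand U → d d U
  5  $ U d d  d d $    match d
  6  $ U d    d $      match d
  7  $ U      $        expand U → ε
Accept reached after 7 steps.

7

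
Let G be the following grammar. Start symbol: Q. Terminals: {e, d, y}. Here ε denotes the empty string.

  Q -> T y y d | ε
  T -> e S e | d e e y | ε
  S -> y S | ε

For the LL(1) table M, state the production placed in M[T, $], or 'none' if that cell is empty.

none

FIRST(T) = {ε, d, e}
FIRST(S) = {ε, y}
FIRST(Q) = {ε, d, e, y}  (via T y y d)
FOLLOW(Q) includes $ since Q is the start symbol.
FOLLOW(T): in Q->T y y d, T is followed by y y d with FIRST {y}. Thus FOLLOW(T) = {y}.
For T -> e S e: FIRST(e S e) = {e}, so it goes in M[T, t] for t ∈ {e}.
For T -> d e e y: FIRST(d e e y) = {d}, so it goes in M[T, t] for t ∈ {d}.
For T -> ε: FIRST(ε) = {ε}, so it goes in M[T, t] for t ∈ {}; since ε ∈ FIRST, also for every t ∈ FOLLOW(T) = {y}.
None of these place a production in M[T, $].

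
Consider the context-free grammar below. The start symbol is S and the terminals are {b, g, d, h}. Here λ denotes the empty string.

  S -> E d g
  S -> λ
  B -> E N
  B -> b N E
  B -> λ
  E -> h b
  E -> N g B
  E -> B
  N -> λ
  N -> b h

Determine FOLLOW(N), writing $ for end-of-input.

{b, d, g, h}

FIRST(N) = {λ, b}
FIRST(S) = {λ, b, d, g, h}  (via E d g)
FIRST(B) = {λ, b, g, h}  (via E N)
FIRST(E) = {λ, b, g, h}  (via N g B, B)
FOLLOW(S) includes $ since S is the start symbol.
FOLLOW(S): S appears on no right-hand side. Thus FOLLOW(S) = {$}.
FOLLOW(B): in E->N g B, the suffix after B is empty, so FOLLOW(B) ⊇ FOLLOW(E) = {b, d}; in E->B, the suffix after B is empty, so FOLLOW(B) ⊇ FOLLOW(E) = {b, d}. Thus FOLLOW(B) = {b, d}.
FOLLOW(E): in S->E d g, E is followed by d g with FIRST {d}; in B->E N, E is followed by N with FIRST {λ, b}; in B->E N, the suffix after E is nullable, so FOLLOW(E) ⊇ FOLLOW(B) = {b, d}; in B->b N E, the suffix after E is empty, so FOLLOW(E) ⊇ FOLLOW(B) = {b, d}. Thus FOLLOW(E) = {b, d}.
FOLLOW(N): in B->E N, the suffix after N is empty, so FOLLOW(N) ⊇ FOLLOW(B) = {b, d}; in B->b N E, N is followed by E with FIRST {λ, b, g, h}; in B->b N E, the suffix after N is nullable, so FOLLOW(N) ⊇ FOLLOW(B) = {b, d}; in E->N g B, N is followed by g B with FIRST {g}. Thus FOLLOW(N) = {b, d, g, h}.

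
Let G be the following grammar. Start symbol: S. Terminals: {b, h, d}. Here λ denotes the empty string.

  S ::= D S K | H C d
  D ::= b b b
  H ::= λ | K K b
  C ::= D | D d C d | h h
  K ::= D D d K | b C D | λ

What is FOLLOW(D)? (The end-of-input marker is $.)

FIRST(D): from D::=b b b we get {b}. So FIRST(D) = {b}.
FIRST(C): from C::=D we get {b}; from C::=D d C d we get {b}; from C::=h h we get {h}. So FIRST(C) = {b, h}.
FIRST(K): from K::=D D d K we get {b}; from K::=b C D we get {b}; from K::=λ we get {λ}. So FIRST(K) = {λ, b}.
FIRST(H): from H::=λ we get {λ}; from H::=K K b we get {b}. So FIRST(H) = {λ, b}.
FIRST(S): from S::=D S K we get {b}; from S::=H C d we get {b, h}. So FIRST(S) = {b, h}.
FOLLOW(S) includes $ since S is the start symbol.
FOLLOW(S): in S::=D S K, S is followed by K with FIRST {λ, b}; in S::=D S K, the suffix after S is nullable (adds nothing new). Thus FOLLOW(S) = {$, b}.
FOLLOW(H): in S::=H C d, H is followed by C d with FIRST {b, h}. Thus FOLLOW(H) = {b, h}.
FOLLOW(C): in S::=H C d, C is followed by d with FIRST {d}; in C::=D d C d, C is followed by d with FIRST {d}; in K::=b C D, C is followed by D with FIRST {b}. Thus FOLLOW(C) = {b, d}.
FOLLOW(K): in S::=D S K, the suffix after K is empty, so FOLLOW(K) ⊇ FOLLOW(S) = {$, b}; in H::=K K b (occurrence 1), K is followed by K b with FIRST {b}; in H::=K K b (occurrence 2), K is followed by b with FIRST {b}; in K::=D D d K, the suffix after K is empty (adds nothing new). Thus FOLLOW(K) = {$, b}.
FOLLOW(D): in S::=D S K, D is followed by S K with FIRST {b, h}; in C::=D, the suffix after D is empty, so FOLLOW(D) ⊇ FOLLOW(C) = {b, d}; in C::=D d C d, D is followed by d C d with FIRST {d}; in K::=D D d K (occurrence 1), D is followed by D d K with FIRST {b}; in K::=D D d K (occurrence 2), D is followed by d K with FIRST {d}; in K::=b C D, the suffix after D is empty, so FOLLOW(D) ⊇ FOLLOW(K) = {$, b}. Thus FOLLOW(D) = {$, b, d, h}.

{$, b, d, h}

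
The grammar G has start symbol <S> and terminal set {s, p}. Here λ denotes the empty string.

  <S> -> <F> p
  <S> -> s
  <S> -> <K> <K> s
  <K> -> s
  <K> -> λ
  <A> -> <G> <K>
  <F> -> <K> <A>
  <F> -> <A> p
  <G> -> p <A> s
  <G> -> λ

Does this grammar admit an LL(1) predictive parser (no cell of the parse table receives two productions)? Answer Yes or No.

FIRST(<S>) = {p, s}
FIRST(<K>) = {λ, s}
FIRST(<A>) = {λ, p, s}
FIRST(<F>) = {λ, p, s}
FIRST(<G>) = {λ, p}
FOLLOW(<S>) = {$}
FOLLOW(<K>) = {p, s}
FOLLOW(<A>) = {p, s}
FOLLOW(<F>) = {p}
FOLLOW(<G>) = {p, s}
Cell M[<F>, p] receives both <F> -> <K> <A> and <F> -> <A> p — the grammar is not LL(1).

No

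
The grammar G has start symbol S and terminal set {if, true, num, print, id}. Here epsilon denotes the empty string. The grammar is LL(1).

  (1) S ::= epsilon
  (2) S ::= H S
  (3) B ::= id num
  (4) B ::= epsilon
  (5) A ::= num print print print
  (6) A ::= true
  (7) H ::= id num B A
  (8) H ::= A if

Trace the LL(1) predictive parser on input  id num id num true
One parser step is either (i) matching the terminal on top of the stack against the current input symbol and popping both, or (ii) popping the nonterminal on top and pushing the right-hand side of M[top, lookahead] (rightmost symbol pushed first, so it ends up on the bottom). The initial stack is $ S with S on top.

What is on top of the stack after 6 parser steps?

num

     Stack           Input                 Action
  1  $ S             id num id num true $  expand S ::= H S
  2  $ S H           id num id num true $  expand H ::= id num B A
  3  $ S A B num id  id num id num true $  match id
  4  $ S A B num     num id num true $     match num
  5  $ S A B         id num true $         expand B ::= id num
  6  $ S A num id    id num true $         match id
Stack after step 6: $ S A num (top = num).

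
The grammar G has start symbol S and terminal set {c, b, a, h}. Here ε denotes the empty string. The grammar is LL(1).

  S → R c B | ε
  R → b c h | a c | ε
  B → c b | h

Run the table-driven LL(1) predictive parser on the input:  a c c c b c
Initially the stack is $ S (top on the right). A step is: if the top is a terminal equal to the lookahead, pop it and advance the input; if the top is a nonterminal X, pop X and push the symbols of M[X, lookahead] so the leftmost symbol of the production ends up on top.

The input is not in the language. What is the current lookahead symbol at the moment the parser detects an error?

     Stack      Input          Action
  1  $ S        a c c c b c $  expand S → R c B
  2  $ B c R    a c c c b c $  expand R → a c
  3  $ B c c a  a c c c b c $  match a
  4  $ B c c    c c c b c $    match c
  5  $ B c      c c b c $      match c
  6  $ B        c b c $        expand B → c b
  7  $ b c      c b c $        match c
  8  $ b        b c $          match b
  9  $          c $            error: stack empty but input remains

c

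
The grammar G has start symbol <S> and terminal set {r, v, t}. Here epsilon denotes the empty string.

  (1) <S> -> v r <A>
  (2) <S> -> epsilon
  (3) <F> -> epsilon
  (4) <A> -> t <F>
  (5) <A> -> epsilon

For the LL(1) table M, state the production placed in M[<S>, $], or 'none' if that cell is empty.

FIRST(<S>): from <S>->v r <A> we get {v}; from <S>->epsilon we get {epsilon}. So FIRST(<S>) = {epsilon, v}.
FIRST(<F>): from <F>->epsilon we get {epsilon}. So FIRST(<F>) = {epsilon}.
FIRST(<A>): from <A>->t <F> we get {t}; from <A>->epsilon we get {epsilon}. So FIRST(<A>) = {epsilon, t}.
FOLLOW(<S>) includes $ since <S> is the start symbol.
FOLLOW(<S>): <S> appears on no right-hand side. Thus FOLLOW(<S>) = {$}.
For <S> -> v r <A>: FIRST(v r <A>) = {v}, so it goes in M[<S>, t] for t ∈ {v}.
For <S> -> epsilon: FIRST(epsilon) = {epsilon}, so it goes in M[<S>, t] for t ∈ {}; since epsilon ∈ FIRST, also for every t ∈ FOLLOW(<S>) = {$}.

<S> -> epsilon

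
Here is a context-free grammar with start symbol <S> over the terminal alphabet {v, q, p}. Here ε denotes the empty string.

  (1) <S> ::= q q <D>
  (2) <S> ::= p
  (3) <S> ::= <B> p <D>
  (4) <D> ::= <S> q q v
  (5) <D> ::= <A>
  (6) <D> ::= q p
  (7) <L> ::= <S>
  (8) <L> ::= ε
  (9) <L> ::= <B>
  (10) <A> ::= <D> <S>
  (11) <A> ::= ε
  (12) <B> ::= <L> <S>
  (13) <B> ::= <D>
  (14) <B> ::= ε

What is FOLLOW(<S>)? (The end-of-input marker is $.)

FIRST(<S>): from <S>::=q q <D> we get {q}; from <S>::=p we get {p}; from <S>::=<B> p <D> we get {p, q}. So FIRST(<S>) = {p, q}.
FIRST(<D>): from <D>::=<S> q q v we get {p, q}; from <D>::=<A> we get {ε, p, q}; from <D>::=q p we get {q}. So FIRST(<D>) = {ε, p, q}.
FIRST(<A>): from <A>::=<D> <S> we get {p, q}; from <A>::=ε we get {ε}. So FIRST(<A>) = {ε, p, q}.
FIRST(<L>): from <L>::=<S> we get {p, q}; from <L>::=ε we get {ε}; from <L>::=<B> we get {ε, p, q}. So FIRST(<L>) = {ε, p, q}.
FIRST(<B>): from <B>::=<L> <S> we get {p, q}; from <B>::=<D> we get {ε, p, q}; from <B>::=ε we get {ε}. So FIRST(<B>) = {ε, p, q}.
FOLLOW(<S>) includes $ since <S> is the start symbol.
FOLLOW(<L>): in <B>::=<L> <S>, <L> is followed by <S> with FIRST {p, q}. Thus FOLLOW(<L>) = {p, q}.
FOLLOW(<B>): in <S>::=<B> p <D>, <B> is followed by p <D> with FIRST {p}; in <L>::=<B>, the suffix after <B> is empty, so FOLLOW(<B>) ⊇ FOLLOW(<L>) = {p, q}. Thus FOLLOW(<B>) = {p, q}.
FOLLOW(<S>): in <D>::=<S> q q v, <S> is followed by q q v with FIRST {q}; in <L>::=<S>, the suffix after <S> is empty, so FOLLOW(<S>) ⊇ FOLLOW(<L>) = {p, q}; in <A>::=<D> <S>, the suffix after <S> is empty, so FOLLOW(<S>) ⊇ FOLLOW(<A>) = {$, p, q}; in <B>::=<L> <S>, the suffix after <S> is empty, so FOLLOW(<S>) ⊇ FOLLOW(<B>) = {p, q}. Thus FOLLOW(<S>) = {$, p, q}.
FOLLOW(<D>): in <S>::=q q <D>, the suffix after <D> is empty, so FOLLOW(<D>) ⊇ FOLLOW(<S>) = {$, p, q}; in <S>::=<B> p <D>, the suffix after <D> is empty, so FOLLOW(<D>) ⊇ FOLLOW(<S>) = {$, p, q}; in <A>::=<D> <S>, <D> is followed by <S> with FIRST {p, q}; in <B>::=<D>, the suffix after <D> is empty, so FOLLOW(<D>) ⊇ FOLLOW(<B>) = {p, q}. Thus FOLLOW(<D>) = {$, p, q}.
FOLLOW(<A>): in <D>::=<A>, the suffix after <A> is empty, so FOLLOW(<A>) ⊇ FOLLOW(<D>) = {$, p, q}. Thus FOLLOW(<A>) = {$, p, q}.

{$, p, q}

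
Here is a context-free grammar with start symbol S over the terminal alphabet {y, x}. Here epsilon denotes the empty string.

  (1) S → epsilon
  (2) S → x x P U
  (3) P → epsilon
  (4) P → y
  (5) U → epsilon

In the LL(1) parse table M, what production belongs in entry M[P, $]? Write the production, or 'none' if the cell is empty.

FIRST(S) = {epsilon, x}
FIRST(P) = {epsilon, y}
FIRST(U) = {epsilon}
FOLLOW(S) includes $ since S is the start symbol.
FOLLOW(S): S appears on no right-hand side. Thus FOLLOW(S) = {$}.
FOLLOW(P): in S→x x P U, P is followed by U with FIRST {epsilon}; in S→x x P U, the suffix after P is nullable, so FOLLOW(P) ⊇ FOLLOW(S) = {$}. Thus FOLLOW(P) = {$}.
For P → epsilon: FIRST(epsilon) = {epsilon}, so it goes in M[P, t] for t ∈ {}; since epsilon ∈ FIRST, also for every t ∈ FOLLOW(P) = {$}.
For P → y: FIRST(y) = {y}, so it goes in M[P, t] for t ∈ {y}.

P → epsilon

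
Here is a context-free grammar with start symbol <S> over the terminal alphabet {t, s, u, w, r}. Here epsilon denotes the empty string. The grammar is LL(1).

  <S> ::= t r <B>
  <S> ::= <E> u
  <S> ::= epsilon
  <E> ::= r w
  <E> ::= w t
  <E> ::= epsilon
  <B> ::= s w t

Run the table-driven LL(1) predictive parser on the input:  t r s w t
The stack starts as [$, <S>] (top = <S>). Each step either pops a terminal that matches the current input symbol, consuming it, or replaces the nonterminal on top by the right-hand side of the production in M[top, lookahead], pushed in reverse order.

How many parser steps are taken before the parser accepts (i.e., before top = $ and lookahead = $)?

     Stack      Input        Action
  1  $ <S>      t r s w t $  expand <S> ::= t r <B>
  2  $ <B> r t  t r s w t $  match t
  3  $ <B> r    r s w t $    match r
  4  $ <B>      s w t $      expand <B> ::= s w t
  5  $ t w s    s w t $      match s
  6  $ t w      w t $        match w
  7  $ t        t $          match t
Accept reached after 7 steps.

7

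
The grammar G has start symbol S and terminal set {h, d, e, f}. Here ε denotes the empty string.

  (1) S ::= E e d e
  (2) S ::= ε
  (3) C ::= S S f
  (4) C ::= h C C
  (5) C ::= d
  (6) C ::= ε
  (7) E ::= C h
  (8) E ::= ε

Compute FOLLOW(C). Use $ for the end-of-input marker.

{d, e, f, h}

FIRST(S): from S::=E e d e we get {d, e, f, h}; from S::=ε we get {ε}. So FIRST(S) = {ε, d, e, f, h}.
FIRST(C): from C::=S S f we get {d, e, f, h}; from C::=h C C we get {h}; from C::=d we get {d}; from C::=ε we get {ε}. So FIRST(C) = {ε, d, e, f, h}.
FIRST(E): from E::=C h we get {d, e, f, h}; from E::=ε we get {ε}. So FIRST(E) = {ε, d, e, f, h}.
FOLLOW(S) includes $ since S is the start symbol.
FOLLOW(S): in C::=S S f (occurrence 1), S is followed by S f with FIRST {d, e, f, h}; in C::=S S f (occurrence 2), S is followed by f with FIRST {f}. Thus FOLLOW(S) = {$, d, e, f, h}.
FOLLOW(C): in C::=h C C (occurrence 1), C is followed by C with FIRST {ε, d, e, f, h}; in C::=h C C (occurrence 1), the suffix after C is nullable (adds nothing new); in C::=h C C (occurrence 2), the suffix after C is empty (adds nothing new); in E::=C h, C is followed by h with FIRST {h}. Thus FOLLOW(C) = {d, e, f, h}.
FOLLOW(E): in S::=E e d e, E is followed by e d e with FIRST {e}. Thus FOLLOW(E) = {e}.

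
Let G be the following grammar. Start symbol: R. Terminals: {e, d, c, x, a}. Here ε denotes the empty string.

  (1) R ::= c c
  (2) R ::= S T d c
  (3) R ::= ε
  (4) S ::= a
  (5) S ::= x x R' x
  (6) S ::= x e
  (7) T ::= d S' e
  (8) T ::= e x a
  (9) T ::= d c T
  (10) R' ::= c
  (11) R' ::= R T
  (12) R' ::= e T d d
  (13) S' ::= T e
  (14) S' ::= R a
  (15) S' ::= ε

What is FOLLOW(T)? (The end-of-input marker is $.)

FIRST(S): from S::=a we get {a}; from S::=x x R' x we get {x}; from S::=x e we get {x}. So FIRST(S) = {a, x}.
FIRST(T): from T::=d S' e we get {d}; from T::=e x a we get {e}; from T::=d c T we get {d}. So FIRST(T) = {d, e}.
FIRST(R): from R::=c c we get {c}; from R::=S T d c we get {a, x}; from R::=ε we get {ε}. So FIRST(R) = {ε, a, c, x}.
FIRST(R'): from R'::=c we get {c}; from R'::=R T we get {a, c, d, e, x}; from R'::=e T d d we get {e}. So FIRST(R') = {a, c, d, e, x}.
FIRST(S'): from S'::=T e we get {d, e}; from S'::=R a we get {a, c, x}; from S'::=ε we get {ε}. So FIRST(S') = {ε, a, c, d, e, x}.
FOLLOW(R) includes $ since R is the start symbol.
FOLLOW(R): in R'::=R T, R is followed by T with FIRST {d, e}; in S'::=R a, R is followed by a with FIRST {a}. Thus FOLLOW(R) = {$, a, d, e}.
FOLLOW(S): in R::=S T d c, S is followed by T d c with FIRST {d, e}. Thus FOLLOW(S) = {d, e}.
FOLLOW(R'): in S::=x x R' x, R' is followed by x with FIRST {x}. Thus FOLLOW(R') = {x}.
FOLLOW(T): in R::=S T d c, T is followed by d c with FIRST {d}; in T::=d c T, the suffix after T is empty (adds nothing new); in R'::=R T, the suffix after T is empty, so FOLLOW(T) ⊇ FOLLOW(R') = {x}; in R'::=e T d d, T is followed by d d with FIRST {d}; in S'::=T e, T is followed by e with FIRST {e}. Thus FOLLOW(T) = {d, e, x}.
FOLLOW(S'): in T::=d S' e, S' is followed by e with FIRST {e}. Thus FOLLOW(S') = {e}.

{d, e, x}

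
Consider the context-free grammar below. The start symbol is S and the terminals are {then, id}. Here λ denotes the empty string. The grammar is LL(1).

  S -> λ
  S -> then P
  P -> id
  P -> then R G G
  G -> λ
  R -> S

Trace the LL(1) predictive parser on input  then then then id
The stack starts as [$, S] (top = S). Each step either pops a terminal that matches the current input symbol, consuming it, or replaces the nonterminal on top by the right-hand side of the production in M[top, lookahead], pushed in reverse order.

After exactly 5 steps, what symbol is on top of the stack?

S

     Stack         Input                Action
  1  $ S           then then then id $  expand S -> then P
  2  $ P then      then then then id $  match then
  3  $ P           then then id $       expand P -> then R G G
  4  $ G G R then  then then id $       match then
  5  $ G G R       then id $            expand R -> S
Stack after step 5: $ G G S (top = S).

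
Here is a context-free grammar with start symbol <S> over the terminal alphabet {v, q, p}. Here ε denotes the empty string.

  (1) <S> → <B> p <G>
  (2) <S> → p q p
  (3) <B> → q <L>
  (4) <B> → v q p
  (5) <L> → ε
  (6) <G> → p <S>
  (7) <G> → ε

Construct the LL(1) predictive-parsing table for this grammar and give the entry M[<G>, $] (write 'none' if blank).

FIRST(<B>): from <B>→q <L> we get {q}; from <B>→v q p we get {v}. So FIRST(<B>) = {q, v}.
FIRST(<L>): from <L>→ε we get {ε}. So FIRST(<L>) = {ε}.
FIRST(<G>): from <G>→p <S> we get {p}; from <G>→ε we get {ε}. So FIRST(<G>) = {ε, p}.
FIRST(<S>): from <S>→<B> p <G> we get {q, v}; from <S>→p q p we get {p}. So FIRST(<S>) = {p, q, v}.
FOLLOW(<S>) includes $ since <S> is the start symbol.
FOLLOW(<S>): in <G>→p <S>, the suffix after <S> is empty, so FOLLOW(<S>) ⊇ FOLLOW(<G>) = {$}. Thus FOLLOW(<S>) = {$}.
FOLLOW(<G>): in <S>→<B> p <G>, the suffix after <G> is empty, so FOLLOW(<G>) ⊇ FOLLOW(<S>) = {$}. Thus FOLLOW(<G>) = {$}.
For <G> → p <S>: FIRST(p <S>) = {p}, so it goes in M[<G>, t] for t ∈ {p}.
For <G> → ε: FIRST(ε) = {ε}, so it goes in M[<G>, t] for t ∈ {}; since ε ∈ FIRST, also for every t ∈ FOLLOW(<G>) = {$}.

<G> → ε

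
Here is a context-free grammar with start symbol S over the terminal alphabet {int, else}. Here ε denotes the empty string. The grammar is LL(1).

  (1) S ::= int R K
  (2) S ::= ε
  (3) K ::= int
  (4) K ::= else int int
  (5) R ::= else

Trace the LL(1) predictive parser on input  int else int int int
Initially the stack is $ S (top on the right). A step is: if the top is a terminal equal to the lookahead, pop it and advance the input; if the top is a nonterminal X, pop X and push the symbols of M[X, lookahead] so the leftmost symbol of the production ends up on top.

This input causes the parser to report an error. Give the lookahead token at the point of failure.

int

step 1: stack=$ S  input=int else int int int $  — expand S ::= int R K
step 2: stack=$ K R int  input=int else int int int $  — match int
step 3: stack=$ K R  input=else int int int $  — expand R ::= else
step 4: stack=$ K else  input=else int int int $  — match else
step 5: stack=$ K  input=int int int $  — expand K ::= int
step 6: stack=$ int  input=int int int $  — match int
step 7: stack=$  input=int int $  — error: stack empty but input remains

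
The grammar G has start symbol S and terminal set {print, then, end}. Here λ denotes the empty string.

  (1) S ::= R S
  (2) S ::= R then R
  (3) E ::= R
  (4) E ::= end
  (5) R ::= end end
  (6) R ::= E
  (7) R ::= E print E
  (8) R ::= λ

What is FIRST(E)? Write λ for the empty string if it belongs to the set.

FIRST(S) = {end, print, then}  (via R S, R then R)
FIRST(E) = {λ, end, print}  (via R)
FIRST(R) = {λ, end, print}  (via E, E print E)

{λ, end, print}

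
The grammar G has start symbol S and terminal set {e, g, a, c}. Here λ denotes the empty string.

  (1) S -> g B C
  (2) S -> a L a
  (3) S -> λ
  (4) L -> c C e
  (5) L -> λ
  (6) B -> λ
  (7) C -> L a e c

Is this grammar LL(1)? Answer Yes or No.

Yes

FIRST(S) = {λ, a, g}
FIRST(L) = {λ, c}
FIRST(B) = {λ}
FIRST(C) = {a, c}
FOLLOW(S) = {$}
FOLLOW(L) = {a}
FOLLOW(B) = {a, c}
FOLLOW(C) = {$, e}
Each cell of M receives at most one production.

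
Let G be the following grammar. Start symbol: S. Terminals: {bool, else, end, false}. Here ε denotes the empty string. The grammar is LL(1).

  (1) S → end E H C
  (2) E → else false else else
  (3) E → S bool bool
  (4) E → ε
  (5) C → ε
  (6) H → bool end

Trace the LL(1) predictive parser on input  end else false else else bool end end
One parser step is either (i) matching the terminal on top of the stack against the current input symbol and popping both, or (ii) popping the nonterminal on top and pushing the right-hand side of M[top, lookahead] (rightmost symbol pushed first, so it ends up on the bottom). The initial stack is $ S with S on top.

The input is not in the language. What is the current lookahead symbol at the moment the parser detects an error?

step 1: stack=$ S  input=end else false else else bool end end $  — expand S → end E H C
step 2: stack=$ C H E end  input=end else false else else bool end end $  — match end
step 3: stack=$ C H E  input=else false else else bool end end $  — expand E → else false else else
step 4: stack=$ C H else else false else  input=else false else else bool end end $  — match else
step 5: stack=$ C H else else false  input=false else else bool end end $  — match false
step 6: stack=$ C H else else  input=else else bool end end $  — match else
step 7: stack=$ C H else  input=else bool end end $  — match else
step 8: stack=$ C H  input=bool end end $  — expand H → bool end
step 9: stack=$ C end bool  input=bool end end $  — match bool
step 10: stack=$ C end  input=end end $  — match end
step 11: stack=$ C  input=end $  — error: M[C, end] is empty

end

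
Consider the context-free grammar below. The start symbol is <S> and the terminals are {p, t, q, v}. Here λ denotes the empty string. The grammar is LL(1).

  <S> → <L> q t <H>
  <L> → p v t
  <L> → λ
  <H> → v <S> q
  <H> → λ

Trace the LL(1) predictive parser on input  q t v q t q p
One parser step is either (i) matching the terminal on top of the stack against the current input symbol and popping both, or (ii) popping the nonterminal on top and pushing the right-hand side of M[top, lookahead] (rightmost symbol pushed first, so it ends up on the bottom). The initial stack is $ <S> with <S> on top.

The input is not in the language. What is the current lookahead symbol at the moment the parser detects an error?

p

step 1: stack=$ <S>  input=q t v q t q p $  — expand <S> → <L> q t <H>
step 2: stack=$ <H> t q <L>  input=q t v q t q p $  — expand <L> → λ
step 3: stack=$ <H> t q  input=q t v q t q p $  — match q
step 4: stack=$ <H> t  input=t v q t q p $  — match t
step 5: stack=$ <H>  input=v q t q p $  — expand <H> → v <S> q
step 6: stack=$ q <S> v  input=v q t q p $  — match v
step 7: stack=$ q <S>  input=q t q p $  — expand <S> → <L> q t <H>
step 8: stack=$ q <H> t q <L>  input=q t q p $  — expand <L> → λ
step 9: stack=$ q <H> t q  input=q t q p $  — match q
step 10: stack=$ q <H> t  input=t q p $  — match t
step 11: stack=$ q <H>  input=q p $  — expand <H> → λ
step 12: stack=$ q  input=q p $  — match q
step 13: stack=$  input=p $  — error: stack empty but input remains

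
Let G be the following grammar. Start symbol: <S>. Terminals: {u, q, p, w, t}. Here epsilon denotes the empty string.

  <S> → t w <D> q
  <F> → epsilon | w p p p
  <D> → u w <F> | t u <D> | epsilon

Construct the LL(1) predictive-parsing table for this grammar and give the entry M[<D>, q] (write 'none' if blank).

<D> → epsilon

FIRST(<S>) = {t}
FIRST(<F>) = {epsilon, w}
FIRST(<D>) = {epsilon, t, u}
FOLLOW(<S>) includes $ since <S> is the start symbol.
FOLLOW(<D>): in <S>→t w <D> q, <D> is followed by q with FIRST {q}; in <D>→t u <D>, the suffix after <D> is empty (adds nothing new). Thus FOLLOW(<D>) = {q}.
For <D> → u w <F>: FIRST(u w <F>) = {u}, so it goes in M[<D>, t] for t ∈ {u}.
For <D> → t u <D>: FIRST(t u <D>) = {t}, so it goes in M[<D>, t] for t ∈ {t}.
For <D> → epsilon: FIRST(epsilon) = {epsilon}, so it goes in M[<D>, t] for t ∈ {}; since epsilon ∈ FIRST, also for every t ∈ FOLLOW(<D>) = {q}.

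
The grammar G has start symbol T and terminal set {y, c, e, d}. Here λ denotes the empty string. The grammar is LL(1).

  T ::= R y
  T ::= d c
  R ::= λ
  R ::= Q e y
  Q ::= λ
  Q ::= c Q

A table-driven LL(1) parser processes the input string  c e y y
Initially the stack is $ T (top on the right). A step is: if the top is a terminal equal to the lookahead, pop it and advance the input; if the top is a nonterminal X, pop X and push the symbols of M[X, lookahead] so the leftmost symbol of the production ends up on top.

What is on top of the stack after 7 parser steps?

     Stack        Input      Action
  1  $ T          c e y y $  expand T ::= R y
  2  $ y R        c e y y $  expand R ::= Q e y
  3  $ y y e Q    c e y y $  expand Q ::= c Q
  4  $ y y e Q c  c e y y $  match c
  5  $ y y e Q    e y y $    expand Q ::= λ
  6  $ y y e      e y y $    match e
  7  $ y y        y y $      match y
Stack after step 7: $ y (top = y).

y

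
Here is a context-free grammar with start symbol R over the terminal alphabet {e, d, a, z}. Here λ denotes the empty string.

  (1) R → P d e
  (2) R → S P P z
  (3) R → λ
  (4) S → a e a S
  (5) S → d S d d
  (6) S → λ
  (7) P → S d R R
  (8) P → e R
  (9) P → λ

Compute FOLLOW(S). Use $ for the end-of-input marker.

{a, d, e, z}

FIRST(S): from S→a e a S we get {a}; from S→d S d d we get {d}; from S→λ we get {λ}. So FIRST(S) = {λ, a, d}.
FIRST(P): from P→S d R R we get {a, d}; from P→e R we get {e}; from P→λ we get {λ}. So FIRST(P) = {λ, a, d, e}.
FIRST(R): from R→P d e we get {a, d, e}; from R→S P P z we get {a, d, e, z}; from R→λ we get {λ}. So FIRST(R) = {λ, a, d, e, z}.
FOLLOW(R) includes $ since R is the start symbol.
FOLLOW(S): in R→S P P z, S is followed by P P z with FIRST {a, d, e, z}; in S→a e a S, the suffix after S is empty (adds nothing new); in S→d S d d, S is followed by d d with FIRST {d}; in P→S d R R, S is followed by d R R with FIRST {d}. Thus FOLLOW(S) = {a, d, e, z}.
FOLLOW(P): in R→P d e, P is followed by d e with FIRST {d}; in R→S P P z (occurrence 1), P is followed by P z with FIRST {a, d, e, z}; in R→S P P z (occurrence 2), P is followed by z with FIRST {z}. Thus FOLLOW(P) = {a, d, e, z}.
FOLLOW(R): in P→S d R R (occurrence 1), R is followed by R with FIRST {λ, a, d, e, z}; in P→S d R R (occurrence 1), the suffix after R is nullable, so FOLLOW(R) ⊇ FOLLOW(P) = {a, d, e, z}; in P→S d R R (occurrence 2), the suffix after R is empty, so FOLLOW(R) ⊇ FOLLOW(P) = {a, d, e, z}; in P→e R, the suffix after R is empty, so FOLLOW(R) ⊇ FOLLOW(P) = {a, d, e, z}. Thus FOLLOW(R) = {$, a, d, e, z}.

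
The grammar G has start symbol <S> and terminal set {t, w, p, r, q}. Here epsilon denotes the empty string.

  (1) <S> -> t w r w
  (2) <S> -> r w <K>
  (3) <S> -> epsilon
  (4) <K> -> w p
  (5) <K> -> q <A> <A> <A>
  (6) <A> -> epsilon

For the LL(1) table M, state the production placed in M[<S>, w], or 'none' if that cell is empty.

none

FIRST(<S>): from <S>->t w r w we get {t}; from <S>->r w <K> we get {r}; from <S>->epsilon we get {epsilon}. So FIRST(<S>) = {epsilon, r, t}.
FIRST(<K>): from <K>->w p we get {w}; from <K>->q <A> <A> <A> we get {q}. So FIRST(<K>) = {q, w}.
FIRST(<A>): from <A>->epsilon we get {epsilon}. So FIRST(<A>) = {epsilon}.
FOLLOW(<S>) includes $ since <S> is the start symbol.
FOLLOW(<S>): <S> appears on no right-hand side. Thus FOLLOW(<S>) = {$}.
For <S> -> t w r w: FIRST(t w r w) = {t}, so it goes in M[<S>, t] for t ∈ {t}.
For <S> -> r w <K>: FIRST(r w <K>) = {r}, so it goes in M[<S>, t] for t ∈ {r}.
For <S> -> epsilon: FIRST(epsilon) = {epsilon}, so it goes in M[<S>, t] for t ∈ {}; since epsilon ∈ FIRST, also for every t ∈ FOLLOW(<S>) = {$}.
None of these place a production in M[<S>, w].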